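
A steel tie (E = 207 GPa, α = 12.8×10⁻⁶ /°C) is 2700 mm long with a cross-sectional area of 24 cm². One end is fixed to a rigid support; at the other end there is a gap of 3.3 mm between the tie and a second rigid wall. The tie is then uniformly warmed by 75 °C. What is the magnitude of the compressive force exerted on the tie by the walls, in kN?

P ≈ 0 kN

If the wall were absent the tie would grow by αΔT L = 12.8×10⁻⁶ × 75 × 2700 = 2.592 mm.
This is smaller than the 3.3 mm clearance, so the tie expands freely without reaching the stop — the stress is zero.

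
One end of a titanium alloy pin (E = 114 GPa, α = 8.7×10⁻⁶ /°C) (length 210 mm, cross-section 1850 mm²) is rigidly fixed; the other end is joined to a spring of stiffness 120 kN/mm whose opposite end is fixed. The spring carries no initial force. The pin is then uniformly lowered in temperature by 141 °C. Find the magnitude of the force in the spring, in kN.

The unrestrained thermal change is αΔT L = 8.7×10⁻⁶ × 141 × 210 = 0.2576 mm.
Let P be the tensile force in the spring. The pin extends elastically by PL/(AE) and the spring stretches by P/k; together these equal δ_free.
P [ L/(AE) + 1/k ] = δ_free → P [ 210/(1850×114×10³) + 1/(120×10³) ] = 0.2576.
P = 0.2576 / 9.329×10⁻⁶ = 27610 N.

P ≈ 27.6 kN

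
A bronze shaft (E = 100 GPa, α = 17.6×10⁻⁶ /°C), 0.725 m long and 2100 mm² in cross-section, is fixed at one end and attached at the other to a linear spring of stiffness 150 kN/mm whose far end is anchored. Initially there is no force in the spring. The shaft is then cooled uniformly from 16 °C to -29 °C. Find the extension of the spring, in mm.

δ ≈ 0.378 mm

The unrestrained thermal change is αΔT L = 17.6×10⁻⁶ × 45 × 725 = 0.5742 mm.
With a force P in the spring, the elastic change of the shaft is PL/(AE) and that of the spring is P/k; compatibility requires their sum to equal δ_free.
So P = δ_free / [L/(AE) + 1/k] = 0.5742 / [ 725/(2100×100×10³) + 1/(150×10³) ].
P = 0.5742 / 1.012×10⁻⁵ = 56740 N.
Spring extension = P/k = 56740/(150×10³) = 0.3783 mm.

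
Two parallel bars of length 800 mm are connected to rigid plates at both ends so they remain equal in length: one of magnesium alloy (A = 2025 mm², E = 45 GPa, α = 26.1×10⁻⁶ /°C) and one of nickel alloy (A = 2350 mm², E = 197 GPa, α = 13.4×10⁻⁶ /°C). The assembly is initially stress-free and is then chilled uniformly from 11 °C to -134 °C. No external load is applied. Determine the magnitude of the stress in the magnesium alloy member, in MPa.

Both members must finish at the same length. With the larger α, the magnesium alloy tends to over-contract; the plates restrain it, putting the magnesium alloy in tension and the nickel alloy in compression. With no external load the two internal forces are equal and opposite, magnitude P.
Equating the net (thermal + elastic) strains gives |α₁ − α₂|·ΔT = P·[1/(A₁E₁) + 1/(A₂E₂)].
|α₁ − α₂|·ΔT = 12.7×10⁻⁶ × 145 = 0.001842.
1/(A₁E₁) + 1/(A₂E₂) = 1/(2025×45×10³) + 1/(2350×197×10³) = 1.313×10⁻⁸ N⁻¹.
So P = 0.001842 / 1.313×10⁻⁸ = 140.2 kN.
σ_{magnesium alloy} = P/A₁ = 140200/2025 = 69.24 MPa, tensile.

σ ≈ 69.2 MPa (tensile)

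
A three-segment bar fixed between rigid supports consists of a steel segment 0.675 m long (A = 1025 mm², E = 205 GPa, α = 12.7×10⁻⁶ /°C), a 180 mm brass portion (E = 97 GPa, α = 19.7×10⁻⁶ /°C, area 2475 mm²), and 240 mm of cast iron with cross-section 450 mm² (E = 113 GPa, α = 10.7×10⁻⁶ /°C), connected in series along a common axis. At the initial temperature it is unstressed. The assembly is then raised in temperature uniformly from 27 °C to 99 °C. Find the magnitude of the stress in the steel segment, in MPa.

σ ≈ 119 MPa (compressive)

If the supports were absent, the total length change would be Σ αᵢΔT Lᵢ = 12.7×10⁻⁶×72×675 + 19.7×10⁻⁶×72×180 + 10.7×10⁻⁶×72×240 = 1.057 mm.
The rigid supports impose zero overall length change; the single axial force P common to all segments must satisfy P Σ Lᵢ/(AᵢEᵢ) = δ_free.
Σ Lᵢ/(AᵢEᵢ) = 675/(1025×205×10³) + 180/(2475×97×10³) + 240/(450×113×10³) = 8.682×10⁻⁶ mm/N.
So P = 1.057 / 8.682×10⁻⁶ = 121.8 kN, compressive.
σ_{steel} = P / A = 121800 / 1025 = 118.8 MPa.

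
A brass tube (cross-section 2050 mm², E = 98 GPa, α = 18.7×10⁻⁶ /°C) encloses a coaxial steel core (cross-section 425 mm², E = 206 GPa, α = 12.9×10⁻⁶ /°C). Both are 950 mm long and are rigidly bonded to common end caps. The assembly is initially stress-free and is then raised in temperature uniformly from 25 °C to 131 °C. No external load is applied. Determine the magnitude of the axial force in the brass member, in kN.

Equilibrium of a rigid end plate with no external load gives equal and opposite internal forces ±P in the two members. Since α_{brass} > α_{steel}, heating drives the brass into compression and the steel into tension.
Compatibility of the two members (thermal + elastic change equal): (α₁ − α₂)ΔT = P·[1/(A₁E₁) + 1/(A₂E₂)].
|α₁ − α₂|·ΔT = 5.8×10⁻⁶ × 106 = 0.0006148.
1/(A₁E₁) + 1/(A₂E₂) = 1/(2050×98×10³) + 1/(425×206×10³) = 1.64×10⁻⁸ N⁻¹.
P = 0.0006148 / 1.64×10⁻⁸ = 37490 N = 37.49 kN.

P ≈ 37.5 kN (compressive in the brass)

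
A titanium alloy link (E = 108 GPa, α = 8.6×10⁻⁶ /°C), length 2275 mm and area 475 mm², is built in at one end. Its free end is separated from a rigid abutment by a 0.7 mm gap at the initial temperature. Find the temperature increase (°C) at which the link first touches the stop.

Contact occurs when the free expansion equals the gap: αΔT L = 0.7 mm.
So ΔT = g/(αL) = 0.7/(8.6×10⁻⁶ × 2275) = 35.78 °C.

ΔT ≈ 35.8 °C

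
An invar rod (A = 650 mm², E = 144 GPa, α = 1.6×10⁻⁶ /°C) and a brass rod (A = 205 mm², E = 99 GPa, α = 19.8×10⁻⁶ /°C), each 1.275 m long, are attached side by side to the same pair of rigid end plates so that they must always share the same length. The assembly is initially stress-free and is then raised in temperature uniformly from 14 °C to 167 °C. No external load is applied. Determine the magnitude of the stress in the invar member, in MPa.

Equilibrium of a rigid end plate with no external load gives equal and opposite internal forces ±P in the two members. Since α_{brass} > α_{invar}, heating drives the brass into compression and the invar into tension.
Equating the net (thermal + elastic) strains gives |α₁ − α₂|·ΔT = P·[1/(A₁E₁) + 1/(A₂E₂)].
|α₁ − α₂|·ΔT = 18.2×10⁻⁶ × 153 = 0.002785.
1/(A₁E₁) + 1/(A₂E₂) = 1/(650×144×10³) + 1/(205×99×10³) = 5.996×10⁻⁸ N⁻¹.
So P = 0.002785 / 5.996×10⁻⁸ = 46.44 kN.
σ_{invar} = P/A₁ = 46440/650 = 71.45 MPa, tensile.

σ ≈ 71.5 MPa (tensile)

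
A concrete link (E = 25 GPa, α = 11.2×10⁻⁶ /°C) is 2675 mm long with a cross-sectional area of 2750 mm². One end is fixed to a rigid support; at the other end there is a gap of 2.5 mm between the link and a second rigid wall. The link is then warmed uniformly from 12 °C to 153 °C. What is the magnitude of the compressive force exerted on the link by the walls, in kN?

P ≈ 44.3 kN

Unrestrained expansion: δ_free = αΔT L = 11.2×10⁻⁶ × 141 × 2675 = 4.224 mm.
This exceeds the 2.5 mm gap, so the wall pushes back. The portion of expansion that must be recovered elastically is δ_free − gap = 4.224 − 2.5 = 1.724 mm.
That suppressed elongation corresponds to σ = E·Δ/L = 25×10³ × 1.724/2675 = 16.12 MPa.
P = σA = 16.12 × 2750 = 44.32 kN.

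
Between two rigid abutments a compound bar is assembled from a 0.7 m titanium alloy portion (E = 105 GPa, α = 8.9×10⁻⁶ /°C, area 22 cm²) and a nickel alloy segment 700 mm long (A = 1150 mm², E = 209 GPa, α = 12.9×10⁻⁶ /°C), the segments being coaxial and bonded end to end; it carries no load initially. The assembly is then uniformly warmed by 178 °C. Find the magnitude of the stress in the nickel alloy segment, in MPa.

σ ≈ 397 MPa (compressive)

If the supports were absent, the total length change would be Σ αᵢΔT Lᵢ = 8.9×10⁻⁶×178×700 + 12.9×10⁻⁶×178×700 = 2.716 mm.
The walls prevent any net length change, so an axial force P (same in every segment) develops. Compatibility: P · Σ Lᵢ/(AᵢEᵢ) = δ_free.
The series flexibility is Σ Lᵢ/(AᵢEᵢ) = 700/(2200×105×10³) + 700/(1150×209×10³) = 5.943×10⁻⁶ mm/N.
So P = 2.716 / 5.943×10⁻⁶ = 457.1 kN, compressive.
σ_{nickel alloy} = P / A = 457100 / 1150 = 397.5 MPa.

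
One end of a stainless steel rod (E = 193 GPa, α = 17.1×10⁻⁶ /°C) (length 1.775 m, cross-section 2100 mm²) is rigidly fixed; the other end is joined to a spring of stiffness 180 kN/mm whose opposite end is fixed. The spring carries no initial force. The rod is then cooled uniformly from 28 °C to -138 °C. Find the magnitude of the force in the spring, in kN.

The unrestrained thermal change is αΔT L = 17.1×10⁻⁶ × 166 × 1775 = 5.039 mm.
With a force P in the spring, the elastic change of the rod is PL/(AE) and that of the spring is P/k; compatibility requires their sum to equal δ_free.
P [ L/(AE) + 1/k ] = δ_free → P [ 1775/(2100×193×10³) + 1/(180×10³) ] = 5.039.
P = 5.039 / 9.935×10⁻⁶ = 507100 N.

P ≈ 507 kN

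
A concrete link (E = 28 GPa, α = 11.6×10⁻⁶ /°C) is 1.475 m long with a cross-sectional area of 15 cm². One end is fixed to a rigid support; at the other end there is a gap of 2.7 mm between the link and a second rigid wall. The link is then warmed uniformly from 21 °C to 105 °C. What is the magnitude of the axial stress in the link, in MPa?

If the wall were absent the link would grow by αΔT L = 11.6×10⁻⁶ × 84 × 1475 = 1.437 mm.
This is smaller than the 2.7 mm clearance, so the link expands freely without reaching the stop — the stress is zero.

σ ≈ 0 MPa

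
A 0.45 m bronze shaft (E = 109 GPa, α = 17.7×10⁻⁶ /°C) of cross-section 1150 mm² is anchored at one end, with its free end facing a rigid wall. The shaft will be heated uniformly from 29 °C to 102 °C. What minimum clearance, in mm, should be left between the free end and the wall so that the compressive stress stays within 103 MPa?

g ≈ 0.156 mm

With no wall the shaft would lengthen by αΔT L = 17.7×10⁻⁶ × 73 × 450 = 0.5814 mm.
At the allowable stress the elastic shortening the wall may impose is σL/E = 103 × 450 / (109×10³) = 0.4252 mm.
The gap must absorb the remainder: g_min = 0.5814 − 0.4252 = 0.1562 mm.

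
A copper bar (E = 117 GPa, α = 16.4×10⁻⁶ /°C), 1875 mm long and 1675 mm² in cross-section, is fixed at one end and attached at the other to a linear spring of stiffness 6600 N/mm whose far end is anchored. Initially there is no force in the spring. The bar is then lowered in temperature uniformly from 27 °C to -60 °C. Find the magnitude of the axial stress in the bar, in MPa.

Free thermal contraction: δ_free = αΔT L = 16.4×10⁻⁶ × 87 × 1875 = 2.675 mm.
With a force P in the spring, the elastic change of the bar is PL/(AE) and that of the spring is P/k; compatibility requires their sum to equal δ_free.
So P = δ_free / [L/(AE) + 1/k] = 2.675 / [ 1875/(1675×117×10³) + 1/(6600) ].
P = 2.675 / 0.0001611 = 16610 N.
σ = P/A = 16610/1675 = 9.915 MPa.

σ ≈ 9.92 MPa (tensile)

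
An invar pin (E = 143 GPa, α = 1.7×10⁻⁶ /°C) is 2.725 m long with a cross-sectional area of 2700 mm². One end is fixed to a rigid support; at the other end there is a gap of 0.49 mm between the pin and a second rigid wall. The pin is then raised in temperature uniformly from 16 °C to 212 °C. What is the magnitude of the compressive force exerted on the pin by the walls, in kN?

If the wall were absent the pin would grow by αΔT L = 1.7×10⁻⁶ × 196 × 2725 = 0.908 mm.
After closing the 0.49 mm clearance, 0.908 − 0.49 = 0.418 mm of expansion remains to be suppressed by the wall.
So σ = E(δ_free − g)/L = 143×10³ × 0.418/2725 = 21.93 MPa.
P = σA = 21.93 × 2700 = 59.22 kN.

P ≈ 59.2 kN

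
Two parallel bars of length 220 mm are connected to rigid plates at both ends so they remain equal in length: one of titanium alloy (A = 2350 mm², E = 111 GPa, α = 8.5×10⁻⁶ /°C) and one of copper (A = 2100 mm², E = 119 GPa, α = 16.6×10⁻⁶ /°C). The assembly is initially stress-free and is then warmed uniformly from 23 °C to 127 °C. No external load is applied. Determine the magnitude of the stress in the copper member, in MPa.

σ ≈ 51.2 MPa (compressive)

Both members must finish at the same length. With the larger α, the copper tends to over-expand; the plates restrain it, putting the copper in compression and the titanium alloy in tension. With no external load the two internal forces are equal and opposite, magnitude P.
Compatibility of the two members (thermal + elastic change equal): (α₁ − α₂)ΔT = P·[1/(A₁E₁) + 1/(A₂E₂)].
|α₁ − α₂|·ΔT = 8.1×10⁻⁶ × 104 = 0.0008424.
1/(A₁E₁) + 1/(A₂E₂) = 1/(2350×111×10³) + 1/(2100×119×10³) = 7.835×10⁻⁹ N⁻¹.
So P = 0.0008424 / 7.835×10⁻⁹ = 107.5 kN.
σ_{copper} = P/A₂ = 107500/2100 = 51.2 MPa, compressive.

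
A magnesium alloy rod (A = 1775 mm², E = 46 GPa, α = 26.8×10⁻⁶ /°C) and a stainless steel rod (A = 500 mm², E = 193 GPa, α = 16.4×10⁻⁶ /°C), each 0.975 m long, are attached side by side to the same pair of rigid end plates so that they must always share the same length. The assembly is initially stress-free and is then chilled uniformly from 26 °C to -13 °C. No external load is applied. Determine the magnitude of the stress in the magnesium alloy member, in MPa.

Equilibrium of a rigid end plate with no external load gives equal and opposite internal forces ±P in the two members. Since α_{magnesium alloy} > α_{stainless steel}, cooling drives the magnesium alloy into tension and the stainless steel into compression.
Equating the net (thermal + elastic) strains gives |α₁ − α₂|·ΔT = P·[1/(A₁E₁) + 1/(A₂E₂)].
|α₁ − α₂|·ΔT = 10.4×10⁻⁶ × 39 = 0.0004056.
1/(A₁E₁) + 1/(A₂E₂) = 1/(1775×46×10³) + 1/(500×193×10³) = 2.261×10⁻⁸ N⁻¹.
So P = 0.0004056 / 2.261×10⁻⁸ = 17.94 kN.
σ_{magnesium alloy} = P/A₁ = 17940/1775 = 10.11 MPa, tensile.

σ ≈ 10.1 MPa (tensile)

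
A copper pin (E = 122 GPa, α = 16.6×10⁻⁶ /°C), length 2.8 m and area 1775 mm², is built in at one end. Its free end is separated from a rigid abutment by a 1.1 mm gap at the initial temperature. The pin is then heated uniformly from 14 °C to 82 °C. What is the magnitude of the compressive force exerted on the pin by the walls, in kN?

Unrestrained expansion: δ_free = αΔT L = 16.6×10⁻⁶ × 68 × 2800 = 3.161 mm.
After closing the 1.1 mm clearance, 3.161 − 1.1 = 2.061 mm of expansion remains to be suppressed by the wall.
Compatibility: PL/(AE) = 2.061 mm, so σ = P/A = E × (2.061/2800) = 89.79 MPa.
P = σA = 89.79 × 1775 = 159.4 kN.

P ≈ 159 kN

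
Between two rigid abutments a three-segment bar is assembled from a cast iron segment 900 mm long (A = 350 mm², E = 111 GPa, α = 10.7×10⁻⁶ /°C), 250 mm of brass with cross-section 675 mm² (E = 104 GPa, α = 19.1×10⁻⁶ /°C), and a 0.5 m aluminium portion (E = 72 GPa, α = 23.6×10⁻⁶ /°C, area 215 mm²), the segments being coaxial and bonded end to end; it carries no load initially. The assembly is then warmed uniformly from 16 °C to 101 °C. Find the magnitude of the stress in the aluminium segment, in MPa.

Free thermal expansion of the whole bar: Σ αᵢΔT Lᵢ = 10.7×10⁻⁶×85×900 + 19.1×10⁻⁶×85×250 + 23.6×10⁻⁶×85×500 = 2.227 mm.
The walls prevent any net length change, so an axial force P (same in every segment) develops. Compatibility: P · Σ Lᵢ/(AᵢEᵢ) = δ_free.
Σ Lᵢ/(AᵢEᵢ) = 900/(350×111×10³) + 250/(675×104×10³) + 500/(215×72×10³) = 5.903×10⁻⁵ mm/N.
P = 2.227 / 5.903×10⁻⁵ = 37740 N = 37.74 kN, compressive.
σ_{aluminium} = P / A = 37740 / 215 = 175.5 MPa.

σ ≈ 176 MPa (compressive)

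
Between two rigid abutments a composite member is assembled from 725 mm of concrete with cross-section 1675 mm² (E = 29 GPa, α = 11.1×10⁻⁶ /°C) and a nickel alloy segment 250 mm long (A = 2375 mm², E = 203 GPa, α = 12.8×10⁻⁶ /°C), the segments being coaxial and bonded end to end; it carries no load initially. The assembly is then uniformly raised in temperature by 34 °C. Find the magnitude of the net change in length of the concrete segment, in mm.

Free thermal expansion of the whole bar: Σ αᵢΔT Lᵢ = 11.1×10⁻⁶×34×725 + 12.8×10⁻⁶×34×250 = 0.3824 mm.
The walls prevent any net length change, so an axial force P (same in every segment) develops. Compatibility: P · Σ Lᵢ/(AᵢEᵢ) = δ_free.
The series flexibility is Σ Lᵢ/(AᵢEᵢ) = 725/(1675×29×10³) + 250/(2375×203×10³) = 1.544×10⁻⁵ mm/N.
P = 0.3824 / 1.544×10⁻⁵ = 24760 N = 24.76 kN, compressive.
For the concrete segment, free thermal change = 11.1×10⁻⁶×34×725 = 0.2736 mm and elastic change from P = 24760×725/(1675×29×10³) = 0.3696 mm; these oppose, so the net change is 0.096 mm (segment shortens).

|ΔL| ≈ 0.096 mm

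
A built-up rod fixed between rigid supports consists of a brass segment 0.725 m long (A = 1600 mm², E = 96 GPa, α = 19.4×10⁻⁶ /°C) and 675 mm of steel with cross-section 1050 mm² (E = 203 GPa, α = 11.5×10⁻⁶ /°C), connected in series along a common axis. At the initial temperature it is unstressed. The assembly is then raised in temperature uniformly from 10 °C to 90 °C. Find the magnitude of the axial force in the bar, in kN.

If the supports were absent, the total length change would be Σ αᵢΔT Lᵢ = 19.4×10⁻⁶×80×725 + 11.5×10⁻⁶×80×675 = 1.746 mm.
The rigid supports impose zero overall length change; the single axial force P common to all segments must satisfy P Σ Lᵢ/(AᵢEᵢ) = δ_free.
Σ Lᵢ/(AᵢEᵢ) = 725/(1600×96×10³) + 675/(1050×203×10³) = 7.887×10⁻⁶ mm/N.
Hence P = δ_free / Σ(L/AE) = 1.746/7.887×10⁻⁶ = 221.4 kN (compressive).

P ≈ 221 kN (compressive)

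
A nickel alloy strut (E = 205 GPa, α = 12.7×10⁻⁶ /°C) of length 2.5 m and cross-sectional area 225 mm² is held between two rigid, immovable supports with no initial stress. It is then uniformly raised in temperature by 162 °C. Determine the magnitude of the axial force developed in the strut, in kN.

The ends cannot move, so σ = EαΔT = 205×10³ × 12.7×10⁻⁶ × 162 = 421.8 MPa.
P = AEαΔT = 225 × 205×10³ × 12.7×10⁻⁶ × 162 = 94.9 kN (compressive).

P ≈ 94.9 kN (compressive)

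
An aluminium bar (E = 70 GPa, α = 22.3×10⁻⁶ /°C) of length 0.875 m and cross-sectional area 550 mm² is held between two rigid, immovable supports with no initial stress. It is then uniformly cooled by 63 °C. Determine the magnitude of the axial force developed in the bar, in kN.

P ≈ 54.1 kN (tensile)

With zero net strain, σ = E·αΔT = 70 GPa × 22.3×10⁻⁶ × 63 = 98.34 MPa.
Then P = σA = 98.34 × 550 mm² = 54.09 kN, tensile.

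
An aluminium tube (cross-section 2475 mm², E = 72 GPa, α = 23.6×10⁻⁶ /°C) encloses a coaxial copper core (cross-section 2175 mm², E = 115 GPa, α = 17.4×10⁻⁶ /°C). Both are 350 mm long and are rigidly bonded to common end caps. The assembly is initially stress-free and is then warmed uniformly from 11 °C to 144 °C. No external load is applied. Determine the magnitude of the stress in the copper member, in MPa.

σ ≈ 39.5 MPa (tensile)

The aluminium has the larger α, so on heating it would change length more than the copper if both were free. The rigid plates force a common final length, so the aluminium is put into compression and the copper into tension, with equal and opposite forces P (no external load).
Compatibility of the two members (thermal + elastic change equal): (α₁ − α₂)ΔT = P·[1/(A₁E₁) + 1/(A₂E₂)].
|α₁ − α₂|·ΔT = 6.2×10⁻⁶ × 133 = 0.0008246.
1/(A₁E₁) + 1/(A₂E₂) = 1/(2475×72×10³) + 1/(2175×115×10³) = 9.61×10⁻⁹ N⁻¹.
P = 0.0008246 / 9.61×10⁻⁹ = 85810 N = 85.81 kN.
σ_{copper} = P/A₂ = 85810/2175 = 39.45 MPa, tensile.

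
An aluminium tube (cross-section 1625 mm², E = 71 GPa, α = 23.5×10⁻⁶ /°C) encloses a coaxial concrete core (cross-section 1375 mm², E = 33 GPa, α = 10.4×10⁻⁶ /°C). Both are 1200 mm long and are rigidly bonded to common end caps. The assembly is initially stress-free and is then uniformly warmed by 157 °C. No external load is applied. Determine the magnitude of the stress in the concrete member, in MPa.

Both members must finish at the same length. With the larger α, the aluminium tends to over-expand; the plates restrain it, putting the aluminium in compression and the concrete in tension. With no external load the two internal forces are equal and opposite, magnitude P.
Compatibility of the two members (thermal + elastic change equal): (α₁ − α₂)ΔT = P·[1/(A₁E₁) + 1/(A₂E₂)].
|α₁ − α₂|·ΔT = 13.1×10⁻⁶ × 157 = 0.002057.
1/(A₁E₁) + 1/(A₂E₂) = 1/(1625×71×10³) + 1/(1375×33×10³) = 3.071×10⁻⁸ N⁻¹.
P = 0.002057 / 3.071×10⁻⁸ = 66980 N = 66.98 kN.
σ_{concrete} = P/A₂ = 66980/1375 = 48.71 MPa, tensile.

σ ≈ 48.7 MPa (tensile)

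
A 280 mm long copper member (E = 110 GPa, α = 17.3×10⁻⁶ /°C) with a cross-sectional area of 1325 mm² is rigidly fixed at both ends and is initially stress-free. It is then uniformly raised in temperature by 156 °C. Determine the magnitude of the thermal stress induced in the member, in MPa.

With length fixed, the mechanical strain must cancel the thermal strain αΔT = 17.3×10⁻⁶ × 156 = 2698.8×10⁻⁶.
Hence σ = E·αΔT = 110×10³ × 2698.8×10⁻⁶ = 296.9 MPa, compressive.

σ ≈ 297 MPa (compressive)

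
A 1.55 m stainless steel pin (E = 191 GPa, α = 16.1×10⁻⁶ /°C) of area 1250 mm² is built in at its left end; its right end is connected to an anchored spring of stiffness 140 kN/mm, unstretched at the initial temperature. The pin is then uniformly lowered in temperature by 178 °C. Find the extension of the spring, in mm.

δ ≈ 2.33 mm

Free thermal contraction: δ_free = αΔT L = 16.1×10⁻⁶ × 178 × 1550 = 4.442 mm.
Let P be the tensile force in the spring. The pin extends elastically by PL/(AE) and the spring stretches by P/k; together these equal δ_free.
P [ L/(AE) + 1/k ] = δ_free → P [ 1550/(1250×191×10³) + 1/(140×10³) ] = 4.442.
P = 4.442 / 1.364×10⁻⁵ = 325800 N.
Spring extension = P/k = 325800/(140×10³) = 2.327 mm.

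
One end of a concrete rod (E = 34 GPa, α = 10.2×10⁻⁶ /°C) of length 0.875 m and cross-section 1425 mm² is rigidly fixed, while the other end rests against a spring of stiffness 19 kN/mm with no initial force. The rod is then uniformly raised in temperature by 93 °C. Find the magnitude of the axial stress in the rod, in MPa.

If the spring were absent the rod would lengthen by αΔT L = 10.2×10⁻⁶ × 93 × 875 = 0.83 mm.
With a force P in the spring, the elastic change of the rod is PL/(AE) and that of the spring is P/k; compatibility requires their sum to equal δ_free.
So P = δ_free / [L/(AE) + 1/k] = 0.83 / [ 875/(1425×34×10³) + 1/(19×10³) ].
P = 0.83 / 7.069×10⁻⁵ = 11740 N.
σ = P/A = 11740/1425 = 8.24 MPa.

σ ≈ 8.24 MPa (compressive)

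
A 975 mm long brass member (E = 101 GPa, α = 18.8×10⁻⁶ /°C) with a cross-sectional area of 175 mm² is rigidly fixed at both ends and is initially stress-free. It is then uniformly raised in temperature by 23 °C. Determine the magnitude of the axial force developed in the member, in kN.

With zero net strain, σ = E·αΔT = 101 GPa × 18.8×10⁻⁶ × 23 = 43.67 MPa.
P = AEαΔT = 175 × 101×10³ × 18.8×10⁻⁶ × 23 = 7.643 kN (compressive).

P ≈ 7.64 kN (compressive)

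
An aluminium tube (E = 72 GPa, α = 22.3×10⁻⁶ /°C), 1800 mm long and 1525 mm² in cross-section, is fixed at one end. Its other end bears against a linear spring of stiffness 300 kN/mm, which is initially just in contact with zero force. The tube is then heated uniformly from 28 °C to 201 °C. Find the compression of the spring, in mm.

δ ≈ 1.17 mm

The unrestrained thermal change is αΔT L = 22.3×10⁻⁶ × 173 × 1800 = 6.944 mm.
Let P be the compressive force at the spring. The tube shortens elastically by PL/(AE) and the spring compresses by P/k; together these equal δ_free.
So P = δ_free / [L/(AE) + 1/k] = 6.944 / [ 1800/(1525×72×10³) + 1/(300×10³) ].
P = 6.944 / 1.973×10⁻⁵ = 352000 N.
Spring compression = P/k = 352000/(300×10³) = 1.173 mm.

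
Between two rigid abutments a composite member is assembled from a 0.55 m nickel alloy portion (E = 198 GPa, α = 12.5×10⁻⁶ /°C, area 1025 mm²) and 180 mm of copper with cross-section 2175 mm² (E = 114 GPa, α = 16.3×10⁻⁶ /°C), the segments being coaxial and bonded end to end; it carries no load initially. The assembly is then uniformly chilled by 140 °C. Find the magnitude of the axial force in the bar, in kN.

P ≈ 400 kN (tensile)

With the walls removed the bar would change length by δ_free = Σ αᵢΔT Lᵢ = 12.5×10⁻⁶×140×550 + 16.3×10⁻⁶×140×180 = 1.373 mm.
The walls prevent any net length change, so an axial force P (same in every segment) develops. Compatibility: P · Σ Lᵢ/(AᵢEᵢ) = δ_free.
Σ Lᵢ/(AᵢEᵢ) = 550/(1025×198×10³) + 180/(2175×114×10³) = 3.436×10⁻⁶ mm/N.
So P = 1.373 / 3.436×10⁻⁶ = 399.7 kN, tensile.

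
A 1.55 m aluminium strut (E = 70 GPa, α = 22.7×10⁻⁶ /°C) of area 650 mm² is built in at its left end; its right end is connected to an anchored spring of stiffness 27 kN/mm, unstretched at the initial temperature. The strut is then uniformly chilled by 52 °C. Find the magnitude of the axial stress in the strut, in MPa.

σ ≈ 39.6 MPa (tensile)

If the spring were absent the strut would shorten by αΔT L = 22.7×10⁻⁶ × 52 × 1550 = 1.83 mm.
Let P be the tensile force in the spring. The strut extends elastically by PL/(AE) and the spring stretches by P/k; together these equal δ_free.
So P = δ_free / [L/(AE) + 1/k] = 1.83 / [ 1550/(650×70×10³) + 1/(27×10³) ].
P = 1.83 / 7.11×10⁻⁵ = 25730 N.
σ = P/A = 25730/650 = 39.59 MPa.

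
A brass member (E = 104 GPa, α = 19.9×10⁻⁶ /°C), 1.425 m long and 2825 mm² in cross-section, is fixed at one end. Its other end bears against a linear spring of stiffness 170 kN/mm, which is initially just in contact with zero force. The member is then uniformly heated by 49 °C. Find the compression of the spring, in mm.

δ ≈ 0.762 mm

If the spring were absent the member would lengthen by αΔT L = 19.9×10⁻⁶ × 49 × 1425 = 1.39 mm.
With a force P in the spring, the elastic change of the member is PL/(AE) and that of the spring is P/k; compatibility requires their sum to equal δ_free.
So P = δ_free / [L/(AE) + 1/k] = 1.39 / [ 1425/(2825×104×10³) + 1/(170×10³) ].
P = 1.39 / 1.073×10⁻⁵ = 129500 N.
Spring compression = P/k = 129500/(170×10³) = 0.7616 mm.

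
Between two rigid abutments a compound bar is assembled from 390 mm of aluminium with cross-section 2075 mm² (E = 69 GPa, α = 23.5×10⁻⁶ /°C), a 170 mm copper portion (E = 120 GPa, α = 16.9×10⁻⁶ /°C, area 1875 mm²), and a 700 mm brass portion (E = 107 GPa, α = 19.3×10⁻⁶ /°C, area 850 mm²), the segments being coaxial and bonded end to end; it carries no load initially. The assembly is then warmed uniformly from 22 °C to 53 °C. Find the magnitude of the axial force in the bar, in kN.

P ≈ 70.9 kN (compressive)

If the supports were absent, the total length change would be Σ αᵢΔT Lᵢ = 23.5×10⁻⁶×31×390 + 16.9×10⁻⁶×31×170 + 19.3×10⁻⁶×31×700 = 0.792 mm.
The walls prevent any net length change, so an axial force P (same in every segment) develops. Compatibility: P · Σ Lᵢ/(AᵢEᵢ) = δ_free.
The series flexibility is Σ Lᵢ/(AᵢEᵢ) = 390/(2075×69×10³) + 170/(1875×120×10³) + 700/(850×107×10³) = 1.118×10⁻⁵ mm/N.
P = 0.792 / 1.118×10⁻⁵ = 70860 N = 70.86 kN, compressive.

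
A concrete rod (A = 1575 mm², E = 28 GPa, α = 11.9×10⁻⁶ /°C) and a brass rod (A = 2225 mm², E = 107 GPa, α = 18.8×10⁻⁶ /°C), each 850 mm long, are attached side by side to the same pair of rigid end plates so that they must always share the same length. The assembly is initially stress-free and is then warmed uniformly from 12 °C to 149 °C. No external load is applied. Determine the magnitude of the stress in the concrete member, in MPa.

The brass has the larger α, so on heating it would change length more than the concrete if both were free. The rigid plates force a common final length, so the brass is put into compression and the concrete into tension, with equal and opposite forces P (no external load).
Setting the final lengths equal and cancelling L: (α₁ − α₂)ΔT = P/(A₁E₁) + P/(A₂E₂).
|α₁ − α₂|·ΔT = 6.9×10⁻⁶ × 137 = 0.0009453.
1/(A₁E₁) + 1/(A₂E₂) = 1/(1575×28×10³) + 1/(2225×107×10³) = 2.688×10⁻⁸ N⁻¹.
P = 0.0009453 / 2.688×10⁻⁸ = 35170 N = 35.17 kN.
σ_{concrete} = P/A₁ = 35170/1575 = 22.33 MPa, tensile.

σ ≈ 22.3 MPa (tensile)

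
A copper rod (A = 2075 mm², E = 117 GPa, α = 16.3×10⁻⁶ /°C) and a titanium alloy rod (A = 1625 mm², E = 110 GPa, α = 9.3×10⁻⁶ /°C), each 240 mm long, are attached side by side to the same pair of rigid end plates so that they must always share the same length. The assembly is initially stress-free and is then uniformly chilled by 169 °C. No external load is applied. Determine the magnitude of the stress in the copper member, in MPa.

σ ≈ 58.7 MPa (tensile)

Equilibrium of a rigid end plate with no external load gives equal and opposite internal forces ±P in the two members. Since α_{copper} > α_{titanium alloy}, cooling drives the copper into tension and the titanium alloy into compression.
Setting the final lengths equal and cancelling L: (α₁ − α₂)ΔT = P/(A₁E₁) + P/(A₂E₂).
|α₁ − α₂|·ΔT = 7×10⁻⁶ × 169 = 0.001183.
1/(A₁E₁) + 1/(A₂E₂) = 1/(2075×117×10³) + 1/(1625×110×10³) = 9.713×10⁻⁹ N⁻¹.
So P = 0.001183 / 9.713×10⁻⁹ = 121.8 kN.
σ_{copper} = P/A₁ = 121800/2075 = 58.69 MPa, tensile.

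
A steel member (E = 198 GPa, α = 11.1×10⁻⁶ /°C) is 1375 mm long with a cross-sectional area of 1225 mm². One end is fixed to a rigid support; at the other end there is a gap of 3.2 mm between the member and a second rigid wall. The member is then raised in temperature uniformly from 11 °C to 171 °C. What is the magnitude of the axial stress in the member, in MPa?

σ ≈ 0 MPa

Free thermal elongation = αΔT L = 11.1×10⁻⁶ × 160 × 1375 = 2.442 mm.
This is smaller than the 3.2 mm clearance, so the member expands freely without reaching the stop — the stress is zero.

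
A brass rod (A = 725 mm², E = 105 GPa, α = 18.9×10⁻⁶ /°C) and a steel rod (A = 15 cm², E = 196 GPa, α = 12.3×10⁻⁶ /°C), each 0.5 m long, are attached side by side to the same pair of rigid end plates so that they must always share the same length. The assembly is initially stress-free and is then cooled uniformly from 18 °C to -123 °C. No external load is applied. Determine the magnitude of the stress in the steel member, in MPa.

Both members must finish at the same length. With the larger α, the brass tends to over-contract; the plates restrain it, putting the brass in tension and the steel in compression. With no external load the two internal forces are equal and opposite, magnitude P.
Equating the net (thermal + elastic) strains gives |α₁ − α₂|·ΔT = P·[1/(A₁E₁) + 1/(A₂E₂)].
|α₁ − α₂|·ΔT = 6.6×10⁻⁶ × 141 = 0.0009306.
1/(A₁E₁) + 1/(A₂E₂) = 1/(725×105×10³) + 1/(1500×196×10³) = 1.654×10⁻⁸ N⁻¹.
P = 0.0009306 / 1.654×10⁻⁸ = 56270 N = 56.27 kN.
σ_{steel} = P/A₂ = 56270/1500 = 37.51 MPa, compressive.

σ ≈ 37.5 MPa (compressive)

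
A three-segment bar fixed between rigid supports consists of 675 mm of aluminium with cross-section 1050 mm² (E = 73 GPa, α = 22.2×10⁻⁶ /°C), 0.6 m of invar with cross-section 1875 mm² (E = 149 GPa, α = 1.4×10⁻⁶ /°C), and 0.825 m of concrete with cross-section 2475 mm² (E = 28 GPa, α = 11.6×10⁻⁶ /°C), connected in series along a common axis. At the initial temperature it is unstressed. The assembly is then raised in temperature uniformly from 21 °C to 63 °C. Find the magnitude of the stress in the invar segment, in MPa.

If the supports were absent, the total length change would be Σ αᵢΔT Lᵢ = 22.2×10⁻⁶×42×675 + 1.4×10⁻⁶×42×600 + 11.6×10⁻⁶×42×825 = 1.067 mm.
The rigid supports impose zero overall length change; the single axial force P common to all segments must satisfy P Σ Lᵢ/(AᵢEᵢ) = δ_free.
The series flexibility is Σ Lᵢ/(AᵢEᵢ) = 675/(1050×73×10³) + 600/(1875×149×10³) + 825/(2475×28×10³) = 2.286×10⁻⁵ mm/N.
So P = 1.067 / 2.286×10⁻⁵ = 46.66 kN, compressive.
σ_{invar} = P / A = 46660 / 1875 = 24.89 MPa.

σ ≈ 24.9 MPa (compressive)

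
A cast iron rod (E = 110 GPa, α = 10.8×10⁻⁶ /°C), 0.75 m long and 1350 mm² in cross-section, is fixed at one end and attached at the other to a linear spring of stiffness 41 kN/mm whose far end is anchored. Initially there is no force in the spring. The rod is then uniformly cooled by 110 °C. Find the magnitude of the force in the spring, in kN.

P ≈ 30.3 kN

If the spring were absent the rod would shorten by αΔT L = 10.8×10⁻⁶ × 110 × 750 = 0.891 mm.
With a force P in the spring, the elastic change of the rod is PL/(AE) and that of the spring is P/k; compatibility requires their sum to equal δ_free.
So P = δ_free / [L/(AE) + 1/k] = 0.891 / [ 750/(1350×110×10³) + 1/(41×10³) ].
P = 0.891 / 2.944×10⁻⁵ = 30260 N.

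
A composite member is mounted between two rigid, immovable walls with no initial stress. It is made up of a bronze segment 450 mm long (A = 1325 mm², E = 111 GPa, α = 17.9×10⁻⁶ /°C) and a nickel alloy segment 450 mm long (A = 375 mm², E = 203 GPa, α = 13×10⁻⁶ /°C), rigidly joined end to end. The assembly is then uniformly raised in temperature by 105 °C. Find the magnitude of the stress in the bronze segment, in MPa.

Free thermal expansion of the whole bar: Σ αᵢΔT Lᵢ = 17.9×10⁻⁶×105×450 + 13×10⁻⁶×105×450 = 1.46 mm.
Since the ends are fixed, an axial force P builds up, equal in every segment, with P · Σ Lᵢ/(AᵢEᵢ) = δ_free.
Σ Lᵢ/(AᵢEᵢ) = 450/(1325×111×10³) + 450/(375×203×10³) = 8.971×10⁻⁶ mm/N.
So P = 1.46 / 8.971×10⁻⁶ = 162.7 kN, compressive.
σ_{bronze} = P / A = 162700 / 1325 = 122.8 MPa.

σ ≈ 123 MPa (compressive)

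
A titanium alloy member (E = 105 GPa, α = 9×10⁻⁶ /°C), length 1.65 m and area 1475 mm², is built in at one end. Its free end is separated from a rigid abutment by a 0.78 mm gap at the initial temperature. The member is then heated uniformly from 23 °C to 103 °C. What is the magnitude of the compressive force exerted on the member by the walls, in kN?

P ≈ 38.3 kN

If the wall were absent the member would grow by αΔT L = 9×10⁻⁶ × 80 × 1650 = 1.188 mm.
The gap closes (δ_free > 0.78 mm) and the wall then resists a further 1.188 − 0.78 = 0.408 mm of expansion.
So σ = E(δ_free − g)/L = 105×10³ × 0.408/1650 = 25.96 MPa.
Force on the wall = σA = 25.96 × 1475 mm² = 38.3 kN.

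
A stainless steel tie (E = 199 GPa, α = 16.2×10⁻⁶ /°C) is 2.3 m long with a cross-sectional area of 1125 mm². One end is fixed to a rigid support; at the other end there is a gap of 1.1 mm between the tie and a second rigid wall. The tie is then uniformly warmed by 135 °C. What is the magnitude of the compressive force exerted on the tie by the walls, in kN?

Free thermal elongation = αΔT L = 16.2×10⁻⁶ × 135 × 2300 = 5.03 mm.
This exceeds the 1.1 mm gap, so the wall pushes back. The portion of expansion that must be recovered elastically is δ_free − gap = 5.03 − 1.1 = 3.93 mm.
Compatibility: PL/(AE) = 3.93 mm, so σ = P/A = E × (3.93/2300) = 340 MPa.
Force on the wall = σA = 340 × 1125 mm² = 382.5 kN.

P ≈ 383 kN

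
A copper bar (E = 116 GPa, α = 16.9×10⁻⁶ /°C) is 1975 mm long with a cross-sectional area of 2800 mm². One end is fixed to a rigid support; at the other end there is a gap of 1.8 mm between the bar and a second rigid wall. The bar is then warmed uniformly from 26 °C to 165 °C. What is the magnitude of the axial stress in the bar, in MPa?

If the wall were absent the bar would grow by αΔT L = 16.9×10⁻⁶ × 139 × 1975 = 4.639 mm.
This exceeds the 1.8 mm gap, so the wall pushes back. The portion of expansion that must be recovered elastically is δ_free − gap = 4.639 − 1.8 = 2.839 mm.
Compatibility: PL/(AE) = 2.839 mm, so σ = P/A = E × (2.839/1975) = 166.8 MPa.

σ ≈ 167 MPa (compressive)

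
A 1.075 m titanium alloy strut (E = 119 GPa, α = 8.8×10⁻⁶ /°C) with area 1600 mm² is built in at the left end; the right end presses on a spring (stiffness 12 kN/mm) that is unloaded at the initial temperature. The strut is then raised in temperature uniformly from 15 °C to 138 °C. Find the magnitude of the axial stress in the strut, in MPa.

The unrestrained thermal change is αΔT L = 8.8×10⁻⁶ × 123 × 1075 = 1.164 mm.
Let P be the compressive force at the spring. The strut shortens elastically by PL/(AE) and the spring compresses by P/k; together these equal δ_free.
P [ L/(AE) + 1/k ] = δ_free → P [ 1075/(1600×119×10³) + 1/(12×10³) ] = 1.164.
P = 1.164 / 8.898×10⁻⁵ = 13080 N.
σ = P/A = 13080/1600 = 8.173 MPa.

σ ≈ 8.17 MPa (compressive)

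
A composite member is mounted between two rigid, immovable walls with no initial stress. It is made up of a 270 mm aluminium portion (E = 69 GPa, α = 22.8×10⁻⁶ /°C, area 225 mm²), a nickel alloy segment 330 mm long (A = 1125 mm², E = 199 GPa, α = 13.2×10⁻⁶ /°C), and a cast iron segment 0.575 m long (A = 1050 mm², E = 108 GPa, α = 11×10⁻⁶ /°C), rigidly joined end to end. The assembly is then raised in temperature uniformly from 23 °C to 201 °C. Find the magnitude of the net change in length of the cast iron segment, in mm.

|ΔL| ≈ 0.491 mm

With the walls removed the bar would change length by δ_free = Σ αᵢΔT Lᵢ = 22.8×10⁻⁶×178×270 + 13.2×10⁻⁶×178×330 + 11×10⁻⁶×178×575 = 2.997 mm.
The walls prevent any net length change, so an axial force P (same in every segment) develops. Compatibility: P · Σ Lᵢ/(AᵢEᵢ) = δ_free.
The series flexibility is Σ Lᵢ/(AᵢEᵢ) = 270/(225×69×10³) + 330/(1125×199×10³) + 575/(1050×108×10³) = 2.394×10⁻⁵ mm/N.
So P = 2.997 / 2.394×10⁻⁵ = 125.2 kN, compressive.
For the cast iron segment, free thermal change = 11×10⁻⁶×178×575 = 1.126 mm and elastic change from P = 125200×575/(1050×108×10³) = 0.6349 mm; these oppose, so the net change is 0.491 mm (segment lengthens).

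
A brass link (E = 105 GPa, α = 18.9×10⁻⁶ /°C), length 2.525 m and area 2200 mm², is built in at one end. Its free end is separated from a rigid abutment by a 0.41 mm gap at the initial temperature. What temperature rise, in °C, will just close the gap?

Contact occurs when the free expansion equals the gap: αΔT L = 0.41 mm.
ΔT = 0.41 / (18.9×10⁻⁶ × 2525) = 8.591 °C.

ΔT ≈ 8.59 °C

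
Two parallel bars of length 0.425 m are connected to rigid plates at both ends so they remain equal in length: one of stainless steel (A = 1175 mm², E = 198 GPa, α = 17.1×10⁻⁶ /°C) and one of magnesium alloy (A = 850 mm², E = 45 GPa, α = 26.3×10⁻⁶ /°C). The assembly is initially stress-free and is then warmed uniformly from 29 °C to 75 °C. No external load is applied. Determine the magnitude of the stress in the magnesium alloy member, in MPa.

The magnesium alloy has the larger α, so on heating it would change length more than the stainless steel if both were free. The rigid plates force a common final length, so the magnesium alloy is put into compression and the stainless steel into tension, with equal and opposite forces P (no external load).
Equating the net (thermal + elastic) strains gives |α₁ − α₂|·ΔT = P·[1/(A₁E₁) + 1/(A₂E₂)].
|α₁ − α₂|·ΔT = 9.2×10⁻⁶ × 46 = 0.0004232.
1/(A₁E₁) + 1/(A₂E₂) = 1/(1175×198×10³) + 1/(850×45×10³) = 3.044×10⁻⁸ N⁻¹.
P = 0.0004232 / 3.044×10⁻⁸ = 13900 N = 13.9 kN.
σ_{magnesium alloy} = P/A₂ = 13900/850 = 16.36 MPa, compressive.

σ ≈ 16.4 MPa (compressive)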